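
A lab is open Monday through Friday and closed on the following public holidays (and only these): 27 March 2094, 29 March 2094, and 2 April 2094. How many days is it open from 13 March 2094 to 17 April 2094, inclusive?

13 March 2094 is a Saturday.
From 13 March 2094 to 17 April 2094 is 36 days inclusive.
36 = 7 × 5 + 1, so there are 5 full weeks plus 1 extra day.
Each full week contributes 5 weekdays (Mon–Fri): 5 × 5 = 25.
The 1 extra day is Sat — none qualify.
Total: 25 + 0 = 25.
Holidays: 27 March 2094 (Sat); 29 March 2094 (Mon); 2 April 2094 (Fri).
2 of the 3 holidays fall on weekdays; the rest are weekends and were already excluded.
Business days: 25 − 2 = 23.

23 working days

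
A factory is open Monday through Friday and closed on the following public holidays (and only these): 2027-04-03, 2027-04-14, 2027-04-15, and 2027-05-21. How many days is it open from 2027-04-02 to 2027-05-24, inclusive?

2027-04-02 is a Friday.
That's 53 days from start to end, counting both.
53 = 7 × 7 + 4, so there are 7 full weeks plus 4 extra days.
Each full week contributes 5 weekdays (Mon–Fri): 7 × 5 = 35.
The 4 extra days are Fri, Sat, Sun, Mon — 2 of them qualify.
Total: 35 + 2 = 37.
Holidays: 2027-04-03 (Sat); 2027-04-14 (Wed); 2027-04-15 (Thu); 2027-05-21 (Fri).
3 of the 4 holidays fall on weekdays; the rest are weekends and were already excluded.
Business days: 37 − 3 = 34.

34 working days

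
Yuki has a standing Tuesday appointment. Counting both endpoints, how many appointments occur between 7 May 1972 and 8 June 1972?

5

7 May 1972 is a Sunday.
The range spans 33 days (inclusive of both endpoints).
33 = 7 × 4 + 5, so there are 4 full weeks plus 5 extra days.
Each full week contributes one Tuesday: 4 so far.
The 5 extra days are Sun, Mon, Tue, Wed, Thu — 1 of them qualifies.
Total: 4 + 1 = 5.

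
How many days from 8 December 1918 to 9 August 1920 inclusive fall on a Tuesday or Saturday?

174

8 December 1918 is a Sunday.
The range spans 611 days (inclusive of both endpoints).
611 = 7 × 87 + 2, so there are 87 full weeks plus 2 extra days.
Each full week contributes 2 days from the set (Tue, Sat): 87 × 2 = 174.
The 2 extra days are Sun, Mon — none qualify.
Total: 174 + 0 = 174.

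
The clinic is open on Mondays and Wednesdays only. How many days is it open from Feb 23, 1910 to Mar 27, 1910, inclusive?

9

Feb 23, 1910 is a Wednesday.
The range spans 33 days (inclusive of both endpoints).
33 = 7 × 4 + 5, so there are 4 full weeks plus 5 extra days.
Each full week contributes 2 days from the set (Mon, Wed): 4 × 2 = 8.
The 5 extra days are Wed, Thu, Fri, Sat, Sun — 1 of them qualifies.
Total: 8 + 1 = 9.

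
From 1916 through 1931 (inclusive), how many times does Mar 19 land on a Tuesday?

Day of week of March 19 in each year:
1916: Sun, 1917: Mon, 1918: Tue ✓, 1919: Wed, 1920: Fri, 1921: Sat, 1922: Sun, 1923: Mon, 1924: Wed, 1925: Thu, 1926: Fri, 1927: Sat, 1928: Mon, 1929: Tue ✓, 1930: Wed, 1931: Thu
Tuesdays: 1918, 1929.

2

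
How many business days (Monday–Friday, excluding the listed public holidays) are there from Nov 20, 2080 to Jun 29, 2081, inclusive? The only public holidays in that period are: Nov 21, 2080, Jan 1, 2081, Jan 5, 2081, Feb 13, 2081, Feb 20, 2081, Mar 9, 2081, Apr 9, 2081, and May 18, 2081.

Nov 20, 2080 is a Wednesday.
From Nov 20, 2080 to Jun 29, 2081 is 222 days inclusive.
222 = 7 × 31 + 5, so there are 31 full weeks plus 5 extra days.
Each full week contributes 5 weekdays (Mon–Fri): 31 × 5 = 155.
The 5 extra days are Wednesday, Thursday, Friday, Saturday, Sunday — 3 of them qualify.
Total: 155 + 3 = 158.
Holidays: Nov 21, 2080 (Thu); Jan 1, 2081 (Wed); Jan 5, 2081 (Sun); Feb 13, 2081 (Thu); Feb 20, 2081 (Thu); Mar 9, 2081 (Sun); Apr 9, 2081 (Wed); May 18, 2081 (Sun).
5 of the 8 holidays fall on weekdays; the rest are weekends and were already excluded.
Business days: 158 − 5 = 153.

153 business days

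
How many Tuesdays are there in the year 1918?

53

1918-01-01 is a Tuesday.
The range spans 365 days (inclusive of both endpoints).
365 = 7 × 52 + 1, so there are 52 full weeks plus 1 extra day.
Each full week contributes one Tuesday: 52 so far.
The 1 extra day is Tuesday — 1 of them qualifies.
Total: 52 + 1 = 53.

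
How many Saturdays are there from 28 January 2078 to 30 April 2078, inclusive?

14 Saturdays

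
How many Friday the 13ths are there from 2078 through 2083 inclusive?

10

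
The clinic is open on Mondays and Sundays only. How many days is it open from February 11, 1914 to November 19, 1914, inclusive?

February 11, 1914 is a Wednesday.
The range spans 282 days (inclusive of both endpoints).
282 = 7 × 40 + 2, so there are 40 full weeks plus 2 extra days.
Each full week contributes 2 days from the set (Mon, Sun): 40 × 2 = 80.
The 2 extra days are Wednesday, Thursday — none qualify.
Total: 80 + 0 = 80.

80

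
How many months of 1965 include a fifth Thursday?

A month has five Thursdays exactly when Thursday falls within its first (length − 28) days.
Jan: 31 days, starts Fri → 5 of Fri, Sat, Sun
Feb: 28 days, starts Mon → 5 of (none)
Mar: 31 days, starts Mon → 5 of Mon, Tue, Wed
Apr: 30 days, starts Thu → 5 of Thu, Fri ✓
May: 31 days, starts Sat → 5 of Sat, Sun, Mon
Jun: 30 days, starts Tue → 5 of Tue, Wed
Jul: 31 days, starts Thu → 5 of Thu, Fri, Sat ✓
Aug: 31 days, starts Sun → 5 of Sun, Mon, Tue
Sep: 30 days, starts Wed → 5 of Wed, Thu ✓
Oct: 31 days, starts Fri → 5 of Fri, Sat, Sun
Nov: 30 days, starts Mon → 5 of Mon, Tue
Dec: 31 days, starts Wed → 5 of Wed, Thu, Fri ✓
Months with five Thursdays: Apr, Jul, Sep, Dec.

4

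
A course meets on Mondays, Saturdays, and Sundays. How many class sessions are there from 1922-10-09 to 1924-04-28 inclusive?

1922-10-09 is a Monday.
From 1922-10-09 to 1924-04-28 is 568 days inclusive.
568 = 7 × 81 + 1, so there are 81 full weeks plus 1 extra day.
Each full week contributes 3 days from the set (Mon, Sat, Sun): 81 × 3 = 243.
The 1 extra day is Mon — 1 of them qualifies.
Total: 243 + 1 = 244.

244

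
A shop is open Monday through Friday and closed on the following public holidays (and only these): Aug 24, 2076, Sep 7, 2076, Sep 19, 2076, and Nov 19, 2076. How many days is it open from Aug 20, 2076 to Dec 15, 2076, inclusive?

81

Aug 20, 2076 is a Thursday.
From Aug 20, 2076 to Dec 15, 2076 is 118 days inclusive.
118 = 7 × 16 + 6, so there are 16 full weeks plus 6 extra days.
Each full week contributes 5 weekdays (Mon–Fri): 16 × 5 = 80.
The 6 extra days are Thursday, Friday, Saturday, Sunday, Monday, Tuesday — 4 of them qualify.
Total: 80 + 4 = 84.
Holidays: Aug 24, 2076 (Mon); Sep 7, 2076 (Mon); Sep 19, 2076 (Sat); Nov 19, 2076 (Thu).
3 of the 4 holidays fall on weekdays; the rest are weekends and were already excluded.
Business days: 84 − 3 = 81.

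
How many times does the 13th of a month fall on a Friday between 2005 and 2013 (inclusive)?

16

Friday-the-13ths by year:
2005: May
2006: Jan, Oct
2007: Apr, Jul
2008: Jun
2009: Feb, Mar, Nov
2010: Aug
2011: May
2012: Jan, Apr, Jul
2013: Sep, Dec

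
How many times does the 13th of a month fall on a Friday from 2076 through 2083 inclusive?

Friday-the-13ths by year:
2076: Mar, Nov
2077: Aug
2078: May
2079: Jan, Oct
2080: Sep, Dec
2081: Jun
2082: Feb, Mar, Nov
2083: Aug

13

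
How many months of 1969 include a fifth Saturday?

4

A month has five Saturdays exactly when Saturday falls within its first (length − 28) days.
Jan: 31 days, starts Wed → 5 of Wed, Thu, Fri
Feb: 28 days, starts Sat → 5 of (none)
Mar: 31 days, starts Sat → 5 of Sat, Sun, Mon ✓
Apr: 30 days, starts Tue → 5 of Tue, Wed
May: 31 days, starts Thu → 5 of Thu, Fri, Sat ✓
Jun: 30 days, starts Sun → 5 of Sun, Mon
Jul: 31 days, starts Tue → 5 of Tue, Wed, Thu
Aug: 31 days, starts Fri → 5 of Fri, Sat, Sun ✓
Sep: 30 days, starts Mon → 5 of Mon, Tue
Oct: 31 days, starts Wed → 5 of Wed, Thu, Fri
Nov: 30 days, starts Sat → 5 of Sat, Sun ✓
Dec: 31 days, starts Mon → 5 of Mon, Tue, Wed
Months with five Saturdays: Mar, May, Aug, Nov.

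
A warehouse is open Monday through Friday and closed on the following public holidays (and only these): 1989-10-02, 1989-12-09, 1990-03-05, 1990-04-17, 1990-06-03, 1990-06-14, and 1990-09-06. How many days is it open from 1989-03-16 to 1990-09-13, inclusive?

1989-03-16 is a Thursday.
That's 547 days from start to end, counting both.
547 = 7 × 78 + 1, so there are 78 full weeks plus 1 extra day.
Each full week contributes 5 weekdays (Mon–Fri): 78 × 5 = 390.
The 1 extra day is Thu — 1 of them qualifies.
Total: 390 + 1 = 391.
Holidays: 1989-10-02 (Mon); 1989-12-09 (Sat); 1990-03-05 (Mon); 1990-04-17 (Tue); 1990-06-03 (Sun); 1990-06-14 (Thu); 1990-09-06 (Thu).
5 of the 7 holidays fall on weekdays; the rest are weekends and were already excluded.
Business days: 391 − 5 = 386.

386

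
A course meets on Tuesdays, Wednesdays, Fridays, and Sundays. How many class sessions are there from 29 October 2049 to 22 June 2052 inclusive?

29 October 2049 is a Friday.
The range spans 968 days (inclusive of both endpoints).
968 = 7 × 138 + 2, so there are 138 full weeks plus 2 extra days.
Each full week contributes 4 days from the set (Tue, Wed, Fri, Sun): 138 × 4 = 552.
The 2 extra days are Fri, Sat — 1 of them qualifies.
Total: 552 + 1 = 553.

553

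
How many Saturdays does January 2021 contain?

5

2021-01-01 is a Friday.
From 2021-01-01 to 2021-01-31 is 31 days inclusive.
31 = 7 × 4 + 3, so there are 4 full weeks plus 3 extra days.
Each full week contributes one Saturday: 4 so far.
The 3 extra days are Friday, Saturday, Sunday — 1 of them qualifies.
Total: 4 + 1 = 5.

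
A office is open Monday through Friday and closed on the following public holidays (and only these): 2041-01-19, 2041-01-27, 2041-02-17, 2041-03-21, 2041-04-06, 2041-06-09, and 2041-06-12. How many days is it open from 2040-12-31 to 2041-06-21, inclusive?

2040-12-31 is a Monday.
The range spans 173 days (inclusive of both endpoints).
173 = 7 × 24 + 5, so there are 24 full weeks plus 5 extra days.
Each full week contributes 5 weekdays (Mon–Fri): 24 × 5 = 120.
The 5 extra days are Monday, Tuesday, Wednesday, Thursday, Friday — 5 of them qualify.
Total: 120 + 5 = 125.
Holidays: 2041-01-19 (Sat); 2041-01-27 (Sun); 2041-02-17 (Sun); 2041-03-21 (Thu); 2041-04-06 (Sat); 2041-06-09 (Sun); 2041-06-12 (Wed).
2 of the 7 holidays fall on weekdays; the rest are weekends and were already excluded.
Business days: 125 − 2 = 123.

123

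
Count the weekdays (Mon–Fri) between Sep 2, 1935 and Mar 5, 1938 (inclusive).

Sep 2, 1935 is a Monday.
From Sep 2, 1935 to Mar 5, 1938 is 916 days inclusive.
916 = 7 × 130 + 6, so there are 130 full weeks plus 6 extra days.
Each full week contributes 5 weekdays (Mon–Fri): 130 × 5 = 650.
The 6 extra days are Mon, Tue, Wed, Thu, Fri, Sat — 5 of them qualify.
Total: 650 + 5 = 655.

655 weekdays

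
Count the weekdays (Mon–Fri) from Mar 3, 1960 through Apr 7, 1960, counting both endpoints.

26 weekdays

Mar 3, 1960 is a Thursday.
The range spans 36 days (inclusive of both endpoints).
36 = 7 × 5 + 1, so there are 5 full weeks plus 1 extra day.
Each full week contributes 5 weekdays (Mon–Fri): 5 × 5 = 25.
The 1 extra day is Thu — 1 of them qualifies.
Total: 25 + 1 = 26.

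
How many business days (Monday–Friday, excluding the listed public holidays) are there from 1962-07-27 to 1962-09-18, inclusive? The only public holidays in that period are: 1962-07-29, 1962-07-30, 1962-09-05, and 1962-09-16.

1962-07-27 is a Friday.
From 1962-07-27 to 1962-09-18 is 54 days inclusive.
54 = 7 × 7 + 5, so there are 7 full weeks plus 5 extra days.
Each full week contributes 5 weekdays (Mon–Fri): 7 × 5 = 35.
The 5 extra days are Friday, Saturday, Sunday, Monday, Tuesday — 3 of them qualify.
Total: 35 + 3 = 38.
Holidays: 1962-07-29 (Sun); 1962-07-30 (Mon); 1962-09-05 (Wed); 1962-09-16 (Sun).
2 of the 4 holidays fall on weekdays; the rest are weekends and were already excluded.
Business days: 38 − 2 = 36.

36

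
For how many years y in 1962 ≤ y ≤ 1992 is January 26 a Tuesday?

Day of week of January 26 in each year:
1962: Fri, 1963: Sat, 1964: Sun, 1965: Tue ✓, 1966: Wed, 1967: Thu, 1968: Fri, 1969: Sun, 1970: Mon, 1971: Tue ✓, 1972: Wed, 1973: Fri, 1974: Sat, 1975: Sun, 1976: Mon, 1977: Wed, 1978: Thu, 1979: Fri, 1980: Sat, 1981: Mon, 1982: Tue ✓, 1983: Wed, 1984: Thu, 1985: Sat, 1986: Sun, 1987: Mon, 1988: Tue ✓, 1989: Thu, 1990: Fri, 1991: Sat, 1992: Sun
Tuesdays: 1965, 1971, 1982, 1988.

4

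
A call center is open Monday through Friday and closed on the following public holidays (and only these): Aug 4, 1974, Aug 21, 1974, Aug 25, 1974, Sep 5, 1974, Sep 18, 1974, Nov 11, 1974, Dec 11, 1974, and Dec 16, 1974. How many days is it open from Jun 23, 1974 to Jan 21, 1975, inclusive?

146 working days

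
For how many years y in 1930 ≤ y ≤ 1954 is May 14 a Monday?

3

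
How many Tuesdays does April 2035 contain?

4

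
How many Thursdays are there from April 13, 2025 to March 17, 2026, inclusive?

April 13, 2025 is a Sunday.
From April 13, 2025 to March 17, 2026 is 339 days inclusive.
339 = 7 × 48 + 3, so there are 48 full weeks plus 3 extra days.
Each full week contributes one Thursday: 48 so far.
The 3 extra days are Sunday, Monday, Tuesday — none qualify.
Total: 48 + 0 = 48.

48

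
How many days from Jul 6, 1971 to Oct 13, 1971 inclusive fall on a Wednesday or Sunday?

Jul 6, 1971 is a Tuesday.
From Jul 6, 1971 to Oct 13, 1971 is 100 days inclusive.
100 = 7 × 14 + 2, so there are 14 full weeks plus 2 extra days.
Each full week contributes 2 days from the set (Wed, Sun): 14 × 2 = 28.
The 2 extra days are Tue, Wed — 1 of them qualifies.
Total: 28 + 1 = 29.

29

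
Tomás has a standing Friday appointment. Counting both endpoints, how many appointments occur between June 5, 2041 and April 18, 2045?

June 5, 2041 is a Wednesday.
That's 1414 days from start to end, counting both.
1414 = 7 × 202, so the span is exactly 202 full weeks.
Each full week contributes one Friday: 202 so far.
Total: 202.

202 Fridays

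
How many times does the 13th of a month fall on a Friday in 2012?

The 13th falls on a Friday when the month's 13th has weekday Fri.
Jan 13 is Fri ✓; Feb 13 is Mon; Mar 13 is Tue; Apr 13 is Fri ✓; May 13 is Sun; Jun 13 is Wed; Jul 13 is Fri ✓; Aug 13 is Mon; Sep 13 is Thu; Oct 13 is Sat; Nov 13 is Tue; Dec 13 is Thu.
Friday the 13ths: Jan, Apr, Jul.

3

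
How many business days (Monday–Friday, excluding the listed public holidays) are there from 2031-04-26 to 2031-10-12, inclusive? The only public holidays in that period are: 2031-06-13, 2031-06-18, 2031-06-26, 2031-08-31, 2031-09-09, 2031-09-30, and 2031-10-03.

2031-04-26 is a Saturday.
The range spans 170 days (inclusive of both endpoints).
170 = 7 × 24 + 2, so there are 24 full weeks plus 2 extra days.
Each full week contributes 5 weekdays (Mon–Fri): 24 × 5 = 120.
The 2 extra days are Saturday, Sunday — none qualify.
Total: 120 + 0 = 120.
Holidays: 2031-06-13 (Fri); 2031-06-18 (Wed); 2031-06-26 (Thu); 2031-08-31 (Sun); 2031-09-09 (Tue); 2031-09-30 (Tue); 2031-10-03 (Fri).
6 of the 7 holidays fall on weekdays; the rest are weekends and were already excluded.
Business days: 120 − 6 = 114.

114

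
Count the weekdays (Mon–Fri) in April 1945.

21 weekdays

1 April 1945 is a Sunday.
From 1 April 1945 to 30 April 1945 is 30 days inclusive.
30 = 7 × 4 + 2, so there are 4 full weeks plus 2 extra days.
Each full week contributes 5 weekdays (Mon–Fri): 4 × 5 = 20.
The 2 extra days are Sunday, Monday — 1 of them qualifies.
Total: 20 + 1 = 21.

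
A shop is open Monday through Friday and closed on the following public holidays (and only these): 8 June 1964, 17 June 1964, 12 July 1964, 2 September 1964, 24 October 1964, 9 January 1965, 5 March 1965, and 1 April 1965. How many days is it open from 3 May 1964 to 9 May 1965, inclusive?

260 business days

3 May 1964 is a Sunday.
From 3 May 1964 to 9 May 1965 is 372 days inclusive.
372 = 7 × 53 + 1, so there are 53 full weeks plus 1 extra day.
Each full week contributes 5 weekdays (Mon–Fri): 53 × 5 = 265.
The 1 extra day is Sun — none qualify.
Total: 265 + 0 = 265.
Holidays: 8 June 1964 (Mon); 17 June 1964 (Wed); 12 July 1964 (Sun); 2 September 1964 (Wed); 24 October 1964 (Sat); 9 January 1965 (Sat); 5 March 1965 (Fri); 1 April 1965 (Thu).
5 of the 8 holidays fall on weekdays; the rest are weekends and were already excluded.
Business days: 265 − 5 = 260.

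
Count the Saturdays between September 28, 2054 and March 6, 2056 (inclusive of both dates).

September 28, 2054 is a Monday.
The range spans 526 days (inclusive of both endpoints).
526 = 7 × 75 + 1, so there are 75 full weeks plus 1 extra day.
Each full week contributes one Saturday: 75 so far.
The 1 extra day is Mon — none qualify.
Total: 75 + 0 = 75.

75 Saturdays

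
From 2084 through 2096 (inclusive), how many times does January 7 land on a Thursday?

Day of week of January 7 in each year:
2084: Fri, 2085: Sun, 2086: Mon, 2087: Tue, 2088: Wed, 2089: Fri, 2090: Sat, 2091: Sun, 2092: Mon, 2093: Wed, 2094: Thu ✓, 2095: Fri, 2096: Sat
Thursdays: 2094.

1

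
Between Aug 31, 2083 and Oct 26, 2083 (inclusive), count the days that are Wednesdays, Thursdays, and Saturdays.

Aug 31, 2083 is a Tuesday.
From Aug 31, 2083 to Oct 26, 2083 is 57 days inclusive.
57 = 7 × 8 + 1, so there are 8 full weeks plus 1 extra day.
Each full week contributes 3 days from the set (Wed, Thu, Sat): 8 × 3 = 24.
The 1 extra day is Tue — none qualify.
Total: 24 + 0 = 24.

24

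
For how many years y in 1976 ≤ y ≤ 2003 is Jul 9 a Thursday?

Day of week of July 9 in each year:
1976: Fri, 1977: Sat, 1978: Sun, 1979: Mon, 1980: Wed, 1981: Thu ✓, 1982: Fri, 1983: Sat, 1984: Mon, 1985: Tue, 1986: Wed, 1987: Thu ✓, 1988: Sat, 1989: Sun, 1990: Mon, 1991: Tue, 1992: Thu ✓, 1993: Fri, 1994: Sat, 1995: Sun, 1996: Tue, 1997: Wed, 1998: Thu ✓, 1999: Fri, 2000: Sun, 2001: Mon, 2002: Tue, 2003: Wed
Thursdays: 1981, 1987, 1992, 1998.

4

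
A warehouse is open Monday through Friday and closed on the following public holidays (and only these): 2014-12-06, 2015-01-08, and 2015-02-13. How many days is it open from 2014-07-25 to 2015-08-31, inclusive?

2014-07-25 is a Friday.
From 2014-07-25 to 2015-08-31 is 403 days inclusive.
403 = 7 × 57 + 4, so there are 57 full weeks plus 4 extra days.
Each full week contributes 5 weekdays (Mon–Fri): 57 × 5 = 285.
The 4 extra days are Friday, Saturday, Sunday, Monday — 2 of them qualify.
Total: 285 + 2 = 287.
Holidays: 2014-12-06 (Sat); 2015-01-08 (Thu); 2015-02-13 (Fri).
2 of the 3 holidays fall on weekdays; the rest are weekends and were already excluded.
Business days: 287 − 2 = 285.

285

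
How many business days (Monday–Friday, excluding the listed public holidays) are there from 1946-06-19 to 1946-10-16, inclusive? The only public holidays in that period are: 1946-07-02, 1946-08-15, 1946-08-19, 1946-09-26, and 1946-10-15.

81

1946-06-19 is a Wednesday.
From 1946-06-19 to 1946-10-16 is 120 days inclusive.
120 = 7 × 17 + 1, so there are 17 full weeks plus 1 extra day.
Each full week contributes 5 weekdays (Mon–Fri): 17 × 5 = 85.
The 1 extra day is Wed — 1 of them qualifies.
Total: 85 + 1 = 86.
Holidays: 1946-07-02 (Tue); 1946-08-15 (Thu); 1946-08-19 (Mon); 1946-09-26 (Thu); 1946-10-15 (Tue).
All 5 holidays fall on weekdays, so subtract 5.
Business days: 86 − 5 = 81.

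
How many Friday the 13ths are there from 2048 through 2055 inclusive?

13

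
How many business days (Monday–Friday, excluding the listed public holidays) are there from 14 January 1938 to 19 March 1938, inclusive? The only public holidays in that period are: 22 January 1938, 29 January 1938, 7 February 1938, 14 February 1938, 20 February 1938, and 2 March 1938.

43

14 January 1938 is a Friday.
That's 65 days from start to end, counting both.
65 = 7 × 9 + 2, so there are 9 full weeks plus 2 extra days.
Each full week contributes 5 weekdays (Mon–Fri): 9 × 5 = 45.
The 2 extra days are Fri, Sat — 1 of them qualifies.
Total: 45 + 1 = 46.
Holidays: 22 January 1938 (Sat); 29 January 1938 (Sat); 7 February 1938 (Mon); 14 February 1938 (Mon); 20 February 1938 (Sun); 2 March 1938 (Wed).
3 of the 6 holidays fall on weekdays; the rest are weekends and were already excluded.
Business days: 46 − 3 = 43.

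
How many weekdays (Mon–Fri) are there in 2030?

261 weekdays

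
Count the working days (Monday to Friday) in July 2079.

21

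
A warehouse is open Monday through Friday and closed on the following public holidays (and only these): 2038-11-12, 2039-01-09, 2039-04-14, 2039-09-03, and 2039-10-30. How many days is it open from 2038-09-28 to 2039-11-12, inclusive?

292

2038-09-28 is a Tuesday.
That's 411 days from start to end, counting both.
411 = 7 × 58 + 5, so there are 58 full weeks plus 5 extra days.
Each full week contributes 5 weekdays (Mon–Fri): 58 × 5 = 290.
The 5 extra days are Tue, Wed, Thu, Fri, Sat — 4 of them qualify.
Total: 290 + 4 = 294.
Holidays: 2038-11-12 (Fri); 2039-01-09 (Sun); 2039-04-14 (Thu); 2039-09-03 (Sat); 2039-10-30 (Sun).
2 of the 5 holidays fall on weekdays; the rest are weekends and were already excluded.
Business days: 294 − 2 = 292.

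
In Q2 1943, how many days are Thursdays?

April 1, 1943 is a Thursday.
That's 91 days from start to end, counting both.
91 = 7 × 13, so the span is exactly 13 full weeks.
Each full week contributes one Thursday: 13 so far.

13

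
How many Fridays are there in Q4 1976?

1976-10-01 is a Friday.
The range spans 92 days (inclusive of both endpoints).
92 = 7 × 13 + 1, so there are 13 full weeks plus 1 extra day.
Each full week contributes one Friday: 13 so far.
The 1 extra day is Fri — 1 of them qualifies.
Total: 13 + 1 = 14.

14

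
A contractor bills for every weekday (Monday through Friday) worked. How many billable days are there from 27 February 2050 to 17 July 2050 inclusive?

100

27 February 2050 is a Sunday.
That's 141 days from start to end, counting both.
141 = 7 × 20 + 1, so there are 20 full weeks plus 1 extra day.
Each full week contributes 5 weekdays (Mon–Fri): 20 × 5 = 100.
The 1 extra day is Sunday — none qualify.
Total: 100 + 0 = 100.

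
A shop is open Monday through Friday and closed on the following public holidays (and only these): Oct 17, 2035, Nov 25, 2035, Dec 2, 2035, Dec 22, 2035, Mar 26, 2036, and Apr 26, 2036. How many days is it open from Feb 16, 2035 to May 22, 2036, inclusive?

Feb 16, 2035 is a Friday.
The range spans 462 days (inclusive of both endpoints).
462 = 7 × 66, so the span is exactly 66 full weeks.
Each full week contributes 5 weekdays (Mon–Fri): 66 × 5 = 330.
Holidays: Oct 17, 2035 (Wed); Nov 25, 2035 (Sun); Dec 2, 2035 (Sun); Dec 22, 2035 (Sat); Mar 26, 2036 (Wed); Apr 26, 2036 (Sat).
2 of the 6 holidays fall on weekdays; the rest are weekends and were already excluded.
Business days: 330 − 2 = 328.

328 business days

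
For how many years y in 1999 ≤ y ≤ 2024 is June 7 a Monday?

4

Day of week of June 7 in each year:
1999: Mon ✓, 2000: Wed, 2001: Thu, 2002: Fri, 2003: Sat, 2004: Mon ✓, 2005: Tue, 2006: Wed, 2007: Thu, 2008: Sat, 2009: Sun, 2010: Mon ✓, 2011: Tue, 2012: Thu, 2013: Fri, 2014: Sat, 2015: Sun, 2016: Tue, 2017: Wed, 2018: Thu, 2019: Fri, 2020: Sun, 2021: Mon ✓, 2022: Tue, 2023: Wed, 2024: Fri
Mondays: 1999, 2004, 2010, 2021.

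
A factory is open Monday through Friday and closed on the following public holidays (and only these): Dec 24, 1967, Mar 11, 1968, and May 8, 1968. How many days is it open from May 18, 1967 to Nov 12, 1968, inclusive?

387 working days

May 18, 1967 is a Thursday.
That's 545 days from start to end, counting both.
545 = 7 × 77 + 6, so there are 77 full weeks plus 6 extra days.
Each full week contributes 5 weekdays (Mon–Fri): 77 × 5 = 385.
The 6 extra days are Thursday, Friday, Saturday, Sunday, Monday, Tuesday — 4 of them qualify.
Total: 385 + 4 = 389.
Holidays: Dec 24, 1967 (Sun); Mar 11, 1968 (Mon); May 8, 1968 (Wed).
2 of the 3 holidays fall on weekdays; the rest are weekends and were already excluded.
Business days: 389 − 2 = 387.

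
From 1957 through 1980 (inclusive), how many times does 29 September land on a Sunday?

4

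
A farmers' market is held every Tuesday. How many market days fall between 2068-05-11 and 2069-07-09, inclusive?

61

2068-05-11 is a Friday.
From 2068-05-11 to 2069-07-09 is 425 days inclusive.
425 = 7 × 60 + 5, so there are 60 full weeks plus 5 extra days.
Each full week contributes one Tuesday: 60 so far.
The 5 extra days are Fri, Sat, Sun, Mon, Tue — 1 of them qualifies.
Total: 60 + 1 = 61.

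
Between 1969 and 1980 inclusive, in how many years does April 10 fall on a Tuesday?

2

Day of week of April 10 in each year:
1969: Thu, 1970: Fri, 1971: Sat, 1972: Mon, 1973: Tue ✓, 1974: Wed, 1975: Thu, 1976: Sat, 1977: Sun, 1978: Mon, 1979: Tue ✓, 1980: Thu
Tuesdays: 1973, 1979.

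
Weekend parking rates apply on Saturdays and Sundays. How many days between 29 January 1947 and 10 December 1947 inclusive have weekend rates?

29 January 1947 is a Wednesday.
The range spans 316 days (inclusive of both endpoints).
316 = 7 × 45 + 1, so there are 45 full weeks plus 1 extra day.
Each full week contributes 2 weekend days (Sat, Sun): 45 × 2 = 90.
The 1 extra day is Wednesday — none qualify.
Total: 90 + 0 = 90.

90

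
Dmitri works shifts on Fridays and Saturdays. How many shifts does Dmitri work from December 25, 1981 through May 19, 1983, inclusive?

December 25, 1981 is a Friday.
That's 511 days from start to end, counting both.
511 = 7 × 73, so the span is exactly 73 full weeks.
Each full week contributes 2 days from the set (Fri, Sat): 73 × 2 = 146.

146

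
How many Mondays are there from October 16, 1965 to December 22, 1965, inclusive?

10

October 16, 1965 is a Saturday.
The range spans 68 days (inclusive of both endpoints).
68 = 7 × 9 + 5, so there are 9 full weeks plus 5 extra days.
Each full week contributes one Monday: 9 so far.
The 5 extra days are Saturday, Sunday, Monday, Tuesday, Wednesday — 1 of them qualifies.
Total: 9 + 1 = 10.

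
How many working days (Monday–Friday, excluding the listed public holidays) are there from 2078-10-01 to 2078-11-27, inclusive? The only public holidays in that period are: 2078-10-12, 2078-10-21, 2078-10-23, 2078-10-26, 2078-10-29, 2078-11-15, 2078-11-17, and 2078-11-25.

2078-10-01 is a Saturday.
The range spans 58 days (inclusive of both endpoints).
58 = 7 × 8 + 2, so there are 8 full weeks plus 2 extra days.
Each full week contributes 5 weekdays (Mon–Fri): 8 × 5 = 40.
The 2 extra days are Saturday, Sunday — none qualify.
Total: 40 + 0 = 40.
Holidays: 2078-10-12 (Wed); 2078-10-21 (Fri); 2078-10-23 (Sun); 2078-10-26 (Wed); 2078-10-29 (Sat); 2078-11-15 (Tue); 2078-11-17 (Thu); 2078-11-25 (Fri).
6 of the 8 holidays fall on weekdays; the rest are weekends and were already excluded.
Business days: 40 − 6 = 34.

34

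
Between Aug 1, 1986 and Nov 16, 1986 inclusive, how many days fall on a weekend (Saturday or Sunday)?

Aug 1, 1986 is a Friday.
The range spans 108 days (inclusive of both endpoints).
108 = 7 × 15 + 3, so there are 15 full weeks plus 3 extra days.
Each full week contributes 2 weekend days (Sat, Sun): 15 × 2 = 30.
The 3 extra days are Friday, Saturday, Sunday — 2 of them qualify.
Total: 30 + 2 = 32.

32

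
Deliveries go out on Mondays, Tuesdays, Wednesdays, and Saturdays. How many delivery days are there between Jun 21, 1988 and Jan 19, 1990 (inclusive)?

330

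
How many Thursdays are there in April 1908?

April 1, 1908 is a Wednesday.
The range spans 30 days (inclusive of both endpoints).
30 = 7 × 4 + 2, so there are 4 full weeks plus 2 extra days.
Each full week contributes one Thursday: 4 so far.
The 2 extra days are Wednesday, Thursday — 1 of them qualifies.
Total: 4 + 1 = 5.

5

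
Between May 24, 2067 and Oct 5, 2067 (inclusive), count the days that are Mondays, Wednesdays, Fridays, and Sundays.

77

May 24, 2067 is a Tuesday.
The range spans 135 days (inclusive of both endpoints).
135 = 7 × 19 + 2, so there are 19 full weeks plus 2 extra days.
Each full week contributes 4 days from the set (Mon, Wed, Fri, Sun): 19 × 4 = 76.
The 2 extra days are Tuesday, Wednesday — 1 of them qualifies.
Total: 76 + 1 = 77.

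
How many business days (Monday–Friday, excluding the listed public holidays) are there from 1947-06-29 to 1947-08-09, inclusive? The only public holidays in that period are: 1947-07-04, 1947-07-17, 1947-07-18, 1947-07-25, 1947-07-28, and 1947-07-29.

24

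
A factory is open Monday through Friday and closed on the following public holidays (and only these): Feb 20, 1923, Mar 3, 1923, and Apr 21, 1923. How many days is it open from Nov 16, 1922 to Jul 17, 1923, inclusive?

Nov 16, 1922 is a Thursday.
From Nov 16, 1922 to Jul 17, 1923 is 244 days inclusive.
244 = 7 × 34 + 6, so there are 34 full weeks plus 6 extra days.
Each full week contributes 5 weekdays (Mon–Fri): 34 × 5 = 170.
The 6 extra days are Thu, Fri, Sat, Sun, Mon, Tue — 4 of them qualify.
Total: 170 + 4 = 174.
Holidays: Feb 20, 1923 (Tue); Mar 3, 1923 (Sat); Apr 21, 1923 (Sat).
1 of the 3 holidays fall on weekdays; the rest are weekends and were already excluded.
Business days: 174 − 1 = 173.

173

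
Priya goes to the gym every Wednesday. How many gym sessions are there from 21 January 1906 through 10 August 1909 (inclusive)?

21 January 1906 is a Sunday.
That's 1298 days from start to end, counting both.
1298 = 7 × 185 + 3, so there are 185 full weeks plus 3 extra days.
Each full week contributes one Wednesday: 185 so far.
The 3 extra days are Sun, Mon, Tue — none qualify.
Total: 185 + 0 = 185.

185 Wednesdays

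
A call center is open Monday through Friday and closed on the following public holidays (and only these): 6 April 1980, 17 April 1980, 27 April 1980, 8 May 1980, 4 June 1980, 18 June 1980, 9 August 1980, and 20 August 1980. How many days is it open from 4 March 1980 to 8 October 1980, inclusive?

4 March 1980 is a Tuesday.
From 4 March 1980 to 8 October 1980 is 219 days inclusive.
219 = 7 × 31 + 2, so there are 31 full weeks plus 2 extra days.
Each full week contributes 5 weekdays (Mon–Fri): 31 × 5 = 155.
The 2 extra days are Tuesday, Wednesday — 2 of them qualify.
Total: 155 + 2 = 157.
Holidays: 6 April 1980 (Sun); 17 April 1980 (Thu); 27 April 1980 (Sun); 8 May 1980 (Thu); 4 June 1980 (Wed); 18 June 1980 (Wed); 9 August 1980 (Sat); 20 August 1980 (Wed).
5 of the 8 holidays fall on weekdays; the rest are weekends and were already excluded.
Business days: 157 − 5 = 152.

152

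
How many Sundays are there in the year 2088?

52

2088-01-01 is a Thursday.
That's 366 days from start to end, counting both.
366 = 7 × 52 + 2, so there are 52 full weeks plus 2 extra days.
Each full week contributes one Sunday: 52 so far.
The 2 extra days are Thursday, Friday — none qualify.
Total: 52 + 0 = 52.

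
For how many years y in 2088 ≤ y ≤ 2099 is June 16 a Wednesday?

2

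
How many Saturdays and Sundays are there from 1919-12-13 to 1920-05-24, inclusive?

1919-12-13 is a Saturday.
From 1919-12-13 to 1920-05-24 is 164 days inclusive.
164 = 7 × 23 + 3, so there are 23 full weeks plus 3 extra days.
Each full week contributes 2 weekend days (Sat, Sun): 23 × 2 = 46.
The 3 extra days are Saturday, Sunday, Monday — 2 of them qualify.
Total: 46 + 2 = 48.

48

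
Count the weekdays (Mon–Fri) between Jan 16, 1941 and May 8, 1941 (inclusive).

Jan 16, 1941 is a Thursday.
The range spans 113 days (inclusive of both endpoints).
113 = 7 × 16 + 1, so there are 16 full weeks plus 1 extra day.
Each full week contributes 5 weekdays (Mon–Fri): 16 × 5 = 80.
The 1 extra day is Thu — 1 of them qualifies.
Total: 80 + 1 = 81.

81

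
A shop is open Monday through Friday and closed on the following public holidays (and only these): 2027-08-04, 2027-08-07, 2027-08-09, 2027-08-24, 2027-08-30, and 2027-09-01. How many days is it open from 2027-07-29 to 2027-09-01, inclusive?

20

2027-07-29 is a Thursday.
The range spans 35 days (inclusive of both endpoints).
35 = 7 × 5, so the span is exactly 5 full weeks.
Each full week contributes 5 weekdays (Mon–Fri): 5 × 5 = 25.
Total: 25.
Holidays: 2027-08-04 (Wed); 2027-08-07 (Sat); 2027-08-09 (Mon); 2027-08-24 (Tue); 2027-08-30 (Mon); 2027-09-01 (Wed).
5 of the 6 holidays fall on weekdays; the rest are weekends and were already excluded.
Business days: 25 − 5 = 20.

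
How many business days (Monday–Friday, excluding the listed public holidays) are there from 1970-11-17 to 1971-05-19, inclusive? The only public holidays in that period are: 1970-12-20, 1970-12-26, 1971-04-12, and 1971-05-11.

130

1970-11-17 is a Tuesday.
That's 184 days from start to end, counting both.
184 = 7 × 26 + 2, so there are 26 full weeks plus 2 extra days.
Each full week contributes 5 weekdays (Mon–Fri): 26 × 5 = 130.
The 2 extra days are Tuesday, Wednesday — 2 of them qualify.
Total: 130 + 2 = 132.
Holidays: 1970-12-20 (Sun); 1970-12-26 (Sat); 1971-04-12 (Mon); 1971-05-11 (Tue).
2 of the 4 holidays fall on weekdays; the rest are weekends and were already excluded.
Business days: 132 − 2 = 130.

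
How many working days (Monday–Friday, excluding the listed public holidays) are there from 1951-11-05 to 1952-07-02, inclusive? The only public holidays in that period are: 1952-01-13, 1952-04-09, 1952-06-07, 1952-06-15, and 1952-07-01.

171 working days

1951-11-05 is a Monday.
That's 241 days from start to end, counting both.
241 = 7 × 34 + 3, so there are 34 full weeks plus 3 extra days.
Each full week contributes 5 weekdays (Mon–Fri): 34 × 5 = 170.
The 3 extra days are Mon, Tue, Wed — 3 of them qualify.
Total: 170 + 3 = 173.
Holidays: 1952-01-13 (Sun); 1952-04-09 (Wed); 1952-06-07 (Sat); 1952-06-15 (Sun); 1952-07-01 (Tue).
2 of the 5 holidays fall on weekdays; the rest are weekends and were already excluded.
Business days: 173 − 2 = 171.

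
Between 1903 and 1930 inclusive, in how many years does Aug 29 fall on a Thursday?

4

Day of week of August 29 in each year:
1903: Sat, 1904: Mon, 1905: Tue, 1906: Wed, 1907: Thu ✓, 1908: Sat, 1909: Sun, 1910: Mon, 1911: Tue, 1912: Thu ✓, 1913: Fri, 1914: Sat, 1915: Sun, 1916: Tue, 1917: Wed, 1918: Thu ✓, 1919: Fri, 1920: Sun, 1921: Mon, 1922: Tue, 1923: Wed, 1924: Fri, 1925: Sat, 1926: Sun, 1927: Mon, 1928: Wed, 1929: Thu ✓, 1930: Fri
Thursdays: 1907, 1912, 1918, 1929.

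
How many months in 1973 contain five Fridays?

4

A month has five Fridays exactly when Friday falls within its first (length − 28) days.
Jan: 31 days, starts Mon → 5 of Mon, Tue, Wed
Feb: 28 days, starts Thu → 5 of (none)
Mar: 31 days, starts Thu → 5 of Thu, Fri, Sat ✓
Apr: 30 days, starts Sun → 5 of Sun, Mon
May: 31 days, starts Tue → 5 of Tue, Wed, Thu
Jun: 30 days, starts Fri → 5 of Fri, Sat ✓
Jul: 31 days, starts Sun → 5 of Sun, Mon, Tue
Aug: 31 days, starts Wed → 5 of Wed, Thu, Fri ✓
Sep: 30 days, starts Sat → 5 of Sat, Sun
Oct: 31 days, starts Mon → 5 of Mon, Tue, Wed
Nov: 30 days, starts Thu → 5 of Thu, Fri ✓
Dec: 31 days, starts Sat → 5 of Sat, Sun, Mon
Months with five Fridays: Mar, Jun, Aug, Nov.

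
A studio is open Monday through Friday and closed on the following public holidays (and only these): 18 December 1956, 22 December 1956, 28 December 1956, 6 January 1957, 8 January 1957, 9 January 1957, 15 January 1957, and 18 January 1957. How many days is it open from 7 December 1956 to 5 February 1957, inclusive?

37

7 December 1956 is a Friday.
The range spans 61 days (inclusive of both endpoints).
61 = 7 × 8 + 5, so there are 8 full weeks plus 5 extra days.
Each full week contributes 5 weekdays (Mon–Fri): 8 × 5 = 40.
The 5 extra days are Friday, Saturday, Sunday, Monday, Tuesday — 3 of them qualify.
Total: 40 + 3 = 43.
Holidays: 18 December 1956 (Tue); 22 December 1956 (Sat); 28 December 1956 (Fri); 6 January 1957 (Sun); 8 January 1957 (Tue); 9 January 1957 (Wed); 15 January 1957 (Tue); 18 January 1957 (Fri).
6 of the 8 holidays fall on weekdays; the rest are weekends and were already excluded.
Business days: 43 − 6 = 37.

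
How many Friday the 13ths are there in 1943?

The 13th falls on a Friday when the month's 13th has weekday Fri.
Jan 13 is Wed; Feb 13 is Sat; Mar 13 is Sat; Apr 13 is Tue; May 13 is Thu; Jun 13 is Sun; Jul 13 is Tue; Aug 13 is Fri ✓; Sep 13 is Mon; Oct 13 is Wed; Nov 13 is Sat; Dec 13 is Mon.
Friday the 13ths: Aug.

1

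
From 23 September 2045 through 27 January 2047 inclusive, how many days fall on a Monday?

70 Mondays

23 September 2045 is a Saturday.
From 23 September 2045 to 27 January 2047 is 492 days inclusive.
492 = 7 × 70 + 2, so there are 70 full weeks plus 2 extra days.
Each full week contributes one Monday: 70 so far.
The 2 extra days are Sat, Sun — none qualify.
Total: 70 + 0 = 70.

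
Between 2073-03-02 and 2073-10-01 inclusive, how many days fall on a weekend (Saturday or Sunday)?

62

2073-03-02 is a Thursday.
The range spans 214 days (inclusive of both endpoints).
214 = 7 × 30 + 4, so there are 30 full weeks plus 4 extra days.
Each full week contributes 2 weekend days (Sat, Sun): 30 × 2 = 60.
The 4 extra days are Thu, Fri, Sat, Sun — 2 of them qualify.
Total: 60 + 2 = 62.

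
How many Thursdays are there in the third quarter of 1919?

13

1 July 1919 is a Tuesday.
That's 92 days from start to end, counting both.
92 = 7 × 13 + 1, so there are 13 full weeks plus 1 extra day.
Each full week contributes one Thursday: 13 so far.
The 1 extra day is Tuesday — none qualify.
Total: 13 + 0 = 13.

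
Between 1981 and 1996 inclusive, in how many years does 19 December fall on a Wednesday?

2

Day of week of December 19 in each year:
1981: Sat, 1982: Sun, 1983: Mon, 1984: Wed ✓, 1985: Thu, 1986: Fri, 1987: Sat, 1988: Mon, 1989: Tue, 1990: Wed ✓, 1991: Thu, 1992: Sat, 1993: Sun, 1994: Mon, 1995: Tue, 1996: Thu
Wednesdays: 1984, 1990.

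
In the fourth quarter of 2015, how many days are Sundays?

Oct 1, 2015 is a Thursday.
From Oct 1, 2015 to Dec 31, 2015 is 92 days inclusive.
92 = 7 × 13 + 1, so there are 13 full weeks plus 1 extra day.
Each full week contributes one Sunday: 13 so far.
The 1 extra day is Thu — none qualify.
Total: 13 + 0 = 13.

13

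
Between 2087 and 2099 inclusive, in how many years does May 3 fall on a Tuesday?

2

Day of week of May 3 in each year:
2087: Sat, 2088: Mon, 2089: Tue ✓, 2090: Wed, 2091: Thu, 2092: Sat, 2093: Sun, 2094: Mon, 2095: Tue ✓, 2096: Thu, 2097: Fri, 2098: Sat, 2099: Sun
Tuesdays: 2089, 2095.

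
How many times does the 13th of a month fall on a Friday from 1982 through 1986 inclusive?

Friday-the-13ths by year:
1982: Aug
1983: May
1984: Jan, Apr, Jul
1985: Sep, Dec
1986: Jun

8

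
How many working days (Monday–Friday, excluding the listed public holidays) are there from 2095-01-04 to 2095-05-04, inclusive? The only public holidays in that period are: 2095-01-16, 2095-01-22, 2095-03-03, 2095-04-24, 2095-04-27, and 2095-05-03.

84

2095-01-04 is a Tuesday.
From 2095-01-04 to 2095-05-04 is 121 days inclusive.
121 = 7 × 17 + 2, so there are 17 full weeks plus 2 extra days.
Each full week contributes 5 weekdays (Mon–Fri): 17 × 5 = 85.
The 2 extra days are Tue, Wed — 2 of them qualify.
Total: 85 + 2 = 87.
Holidays: 2095-01-16 (Sun); 2095-01-22 (Sat); 2095-03-03 (Thu); 2095-04-24 (Sun); 2095-04-27 (Wed); 2095-05-03 (Tue).
3 of the 6 holidays fall on weekdays; the rest are weekends and were already excluded.
Business days: 87 − 3 = 84.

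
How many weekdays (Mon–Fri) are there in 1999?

261

Jan 1, 1999 is a Friday.
That's 365 days from start to end, counting both.
365 = 7 × 52 + 1, so there are 52 full weeks plus 1 extra day.
Each full week contributes 5 weekdays (Mon–Fri): 52 × 5 = 260.
The 1 extra day is Friday — 1 of them qualifies.
Total: 260 + 1 = 261.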